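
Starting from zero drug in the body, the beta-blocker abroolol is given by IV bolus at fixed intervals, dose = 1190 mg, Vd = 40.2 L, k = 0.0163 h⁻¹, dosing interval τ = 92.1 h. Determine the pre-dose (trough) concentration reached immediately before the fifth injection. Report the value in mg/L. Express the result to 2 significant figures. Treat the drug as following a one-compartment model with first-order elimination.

8.5 mg/L

C₀ per dose = Dose / Vd = 1190 / 40.2 = 29.60 mg/L
Fraction remaining after one interval: r = e^(−kτ) = e^(−0.01630 × 92.1) = 0.2229
Before dose 5, 4 doses have been given (aged 1τ, 2τ, 3τ, 4τ).
C_trough = C₀ × (r + r² + … + r^4) = C₀ × r(1−r^4)/(1−r)
        = 29.60 × 0.2229 × (1 − 0.002469) / (1 − 0.2229) = 8.469 mg/L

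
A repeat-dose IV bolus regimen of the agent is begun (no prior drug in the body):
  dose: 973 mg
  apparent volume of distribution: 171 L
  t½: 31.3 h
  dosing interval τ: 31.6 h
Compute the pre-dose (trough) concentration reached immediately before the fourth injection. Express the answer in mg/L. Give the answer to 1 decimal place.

4.9 mg/L

C₀ per dose = Dose / Vd = 973 / 171 = 5.690 mg/L
k = ln2 / t½ = 0.693147 / 31.3 = 0.02215 h⁻¹
Fraction remaining after one interval: r = e^(−kτ) = e^(−0.02215 × 31.6) = 0.4966
Before dose 4, 3 doses have been given (aged 1τ, 2τ, 3τ).
C_trough = C₀ × (r + r² + … + r^3) = C₀ × r(1−r^3)/(1−r)
        = 5.690 × 0.4966 × (1 − 0.1225) / (1 − 0.4966) = 4.926 mg/L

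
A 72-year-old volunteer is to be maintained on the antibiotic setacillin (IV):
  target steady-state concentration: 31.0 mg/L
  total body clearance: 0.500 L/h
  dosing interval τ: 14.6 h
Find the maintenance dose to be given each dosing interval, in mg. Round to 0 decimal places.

At steady state, Dose/τ = Css × CL.
Dose = Css × CL × τ = 31.0 × 0.5000 × 14.6 = 226.3 mg

226 mg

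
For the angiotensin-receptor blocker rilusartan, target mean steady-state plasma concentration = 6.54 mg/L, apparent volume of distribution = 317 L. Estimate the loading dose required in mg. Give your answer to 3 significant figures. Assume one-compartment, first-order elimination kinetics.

LD = Css × Vd = 6.54 × 317 = 2073 mg

2070 mg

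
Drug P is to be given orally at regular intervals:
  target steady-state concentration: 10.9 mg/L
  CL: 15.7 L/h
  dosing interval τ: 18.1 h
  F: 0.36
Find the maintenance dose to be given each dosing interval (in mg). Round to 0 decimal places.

8604 mg

At steady state, F × (Dose/τ) = Css × CL.
Dose = Css × CL × τ / F = 10.9 × 15.70 × 18.1 / 0.36 = 8604 mg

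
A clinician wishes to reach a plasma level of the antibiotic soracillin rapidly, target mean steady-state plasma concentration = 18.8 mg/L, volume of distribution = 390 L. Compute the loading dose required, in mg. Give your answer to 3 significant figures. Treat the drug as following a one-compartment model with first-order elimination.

LD = Css × Vd = 18.8 × 390 = 7332 mg

7330 mg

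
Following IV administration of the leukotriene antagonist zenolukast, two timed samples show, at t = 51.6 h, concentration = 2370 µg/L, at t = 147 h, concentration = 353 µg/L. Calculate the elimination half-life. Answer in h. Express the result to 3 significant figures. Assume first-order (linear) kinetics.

34.7 h

k = ln(C₁/C₂) / (t₂ − t₁) = ln(2370/353) / (147 − 51.6)
  = 1.904 / 95.40 = 0.01996 h⁻¹
t½ = ln2 / k = 0.693147 / 0.01996 = 34.73 h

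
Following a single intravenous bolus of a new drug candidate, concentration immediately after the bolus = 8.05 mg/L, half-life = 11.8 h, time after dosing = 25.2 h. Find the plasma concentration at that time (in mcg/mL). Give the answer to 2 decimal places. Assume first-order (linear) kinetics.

1.83 mcg/mL

k = ln2 / t½ = 0.693147 / 11.8 = 0.05874 h⁻¹
C = C₀ · e^(−k·t) = 8.050 × e^(−0.05874 × 25.2)
  = 8.050 × 0.2276 = 1.832 mg/L
(1.832 mg/L = 1.832 mcg/mL)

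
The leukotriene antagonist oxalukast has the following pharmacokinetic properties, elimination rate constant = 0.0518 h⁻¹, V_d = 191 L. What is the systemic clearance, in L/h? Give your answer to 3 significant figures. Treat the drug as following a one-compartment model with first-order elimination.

CL = k × Vd = 0.0518 × 191 = 9.894 L/h

9.89 L/h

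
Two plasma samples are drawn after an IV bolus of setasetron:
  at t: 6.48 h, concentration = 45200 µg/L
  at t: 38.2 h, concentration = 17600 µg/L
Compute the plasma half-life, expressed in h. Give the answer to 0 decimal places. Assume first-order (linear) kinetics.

k = ln(C₁/C₂) / (t₂ − t₁) = ln(45200/17600) / (38.2 − 6.48)
  = 0.9432 / 31.72 = 0.02974 h⁻¹
t½ = ln2 / k = 0.693147 / 0.02974 = 23.31 h

23 h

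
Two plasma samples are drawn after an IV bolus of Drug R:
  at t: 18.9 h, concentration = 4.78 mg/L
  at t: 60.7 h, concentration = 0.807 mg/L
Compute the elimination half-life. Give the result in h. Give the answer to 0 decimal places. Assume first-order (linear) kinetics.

k = ln(C₁/C₂) / (t₂ − t₁) = ln(4.78/0.807) / (60.7 − 18.9)
  = 1.779 / 41.80 = 0.04256 h⁻¹
t½ = ln2 / k = 0.693147 / 0.04256 = 16.29 h

16 h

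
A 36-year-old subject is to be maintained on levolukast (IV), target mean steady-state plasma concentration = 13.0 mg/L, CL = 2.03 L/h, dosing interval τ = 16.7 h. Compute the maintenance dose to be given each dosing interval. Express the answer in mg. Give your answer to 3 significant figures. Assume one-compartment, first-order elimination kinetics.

At steady state, Dose/τ = Css × CL.
Dose = Css × CL × τ = 13.0 × 2.030 × 16.7 = 440.7 mg

441 mg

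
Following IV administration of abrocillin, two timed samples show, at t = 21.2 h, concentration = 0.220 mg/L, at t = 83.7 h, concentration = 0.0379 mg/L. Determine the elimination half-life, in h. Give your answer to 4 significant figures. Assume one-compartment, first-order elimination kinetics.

24.63 h

k = ln(C₁/C₂) / (t₂ − t₁) = ln(0.220/0.0379) / (83.7 − 21.2)
  = 1.759 / 62.50 = 0.02814 h⁻¹
t½ = ln2 / k = 0.693147 / 0.02814 = 24.63 h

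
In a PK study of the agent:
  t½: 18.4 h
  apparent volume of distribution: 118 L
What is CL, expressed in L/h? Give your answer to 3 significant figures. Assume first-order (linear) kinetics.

k = ln2 / t½ = 0.693147 / 18.4 = 0.03767 h⁻¹
CL = k × Vd = 0.03767 × 118 = 4.445 L/h

4.45 L/h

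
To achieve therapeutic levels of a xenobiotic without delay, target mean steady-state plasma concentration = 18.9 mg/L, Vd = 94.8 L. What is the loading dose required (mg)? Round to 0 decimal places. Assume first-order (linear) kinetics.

LD = Css × Vd = 18.9 × 94.8 = 1792 mg

1792 mg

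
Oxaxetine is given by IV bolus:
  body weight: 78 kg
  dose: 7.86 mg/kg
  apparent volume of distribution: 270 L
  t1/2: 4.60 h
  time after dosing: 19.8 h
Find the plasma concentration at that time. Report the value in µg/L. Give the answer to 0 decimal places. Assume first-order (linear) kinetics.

Total dose = 7.86 × 78 = 613.1 mg
C₀ = Dose / Vd = 613.1 / 270 = 2.271 mg/L
k = ln2 / t½ = 0.693147 / 4.60 = 0.1507 h⁻¹
C = C₀ · e^(−k·t) = 2.271 × e^(−0.1507 × 19.8)
  = 2.271 × 0.05060 = 0.1149 mg/L
Convert: 0.1149 mg/L × 1000 = 114.9 µg/L

115 µg/L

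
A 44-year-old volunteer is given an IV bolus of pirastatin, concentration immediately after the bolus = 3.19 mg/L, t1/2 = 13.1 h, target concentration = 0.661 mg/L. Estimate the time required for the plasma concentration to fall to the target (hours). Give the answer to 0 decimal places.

30 h

k = ln2 / t½ = 0.693147 / 13.1 = 0.05291 h⁻¹
t = ln(C₀ / C) / k = ln(3.190 / 0.661) / 0.05291
  = ln(4.826) / 0.05291 = 1.574 / 0.05291 = 29.75 h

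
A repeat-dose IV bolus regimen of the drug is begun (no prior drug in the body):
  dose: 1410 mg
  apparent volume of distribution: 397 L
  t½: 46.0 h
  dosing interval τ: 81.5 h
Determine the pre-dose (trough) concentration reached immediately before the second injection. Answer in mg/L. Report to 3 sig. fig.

C₀ per dose = Dose / Vd = 1410 / 397 = 3.552 mg/L
k = ln2 / t½ = 0.693147 / 46.0 = 0.01507 h⁻¹
Fraction remaining after one interval: r = e^(−kτ) = e^(−0.01507 × 81.5) = 0.2928
Before dose 2, 1 dose has been given (aged 1τ).
C_trough = C₀ × r = 3.552 × 0.2928 = 1.040 mg/L

1.04 mg/L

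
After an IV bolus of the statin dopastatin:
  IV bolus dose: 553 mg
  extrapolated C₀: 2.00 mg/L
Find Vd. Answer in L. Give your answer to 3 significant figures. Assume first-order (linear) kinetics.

Vd = Dose / C₀ = 553.0 / 2.00 = 276.5 L

277 L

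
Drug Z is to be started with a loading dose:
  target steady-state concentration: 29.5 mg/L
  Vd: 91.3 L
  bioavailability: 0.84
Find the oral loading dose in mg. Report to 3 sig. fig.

LD = Css × Vd / F = 29.5 × 91.3 / 0.84 = 3206 mg

3210 mg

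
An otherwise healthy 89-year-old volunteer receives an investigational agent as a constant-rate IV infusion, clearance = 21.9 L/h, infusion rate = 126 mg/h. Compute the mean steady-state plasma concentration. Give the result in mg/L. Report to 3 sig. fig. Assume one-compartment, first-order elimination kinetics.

5.75 mg/L

At steady state Css = R₀ / CL = 126 / 21.90 = 5.753 mg/L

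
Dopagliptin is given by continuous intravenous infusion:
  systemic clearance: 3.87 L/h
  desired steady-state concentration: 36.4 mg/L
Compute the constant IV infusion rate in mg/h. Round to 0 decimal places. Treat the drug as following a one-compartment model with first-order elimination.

141 mg/h

At steady state, infusion rate R₀ = Css × CL = 36.4 × 3.870 = 140.9 mg/h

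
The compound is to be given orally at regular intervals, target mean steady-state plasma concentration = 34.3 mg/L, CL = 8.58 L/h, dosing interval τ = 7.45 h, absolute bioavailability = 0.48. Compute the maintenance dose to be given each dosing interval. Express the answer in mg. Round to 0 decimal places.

At steady state, F × (Dose/τ) = Css × CL.
Dose = Css × CL × τ / F = 34.3 × 8.580 × 7.45 / 0.48 = 4568 mg

4568 mg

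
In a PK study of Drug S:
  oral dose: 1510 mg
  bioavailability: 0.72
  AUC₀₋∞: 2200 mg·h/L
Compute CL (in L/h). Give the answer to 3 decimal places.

0.494 L/h

CL = F·Dose / AUC = 0.72 × 1510 / 2200 = 0.4942 L/h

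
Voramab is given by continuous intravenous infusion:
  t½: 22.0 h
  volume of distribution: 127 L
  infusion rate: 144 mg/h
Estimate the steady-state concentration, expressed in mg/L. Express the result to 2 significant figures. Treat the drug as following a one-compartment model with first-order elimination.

36 mg/L

k = ln2 / t½ = 0.693147 / 22.0 = 0.03151 h⁻¹
CL = k × Vd = 0.03151 × 127 = 4.002 L/h
At steady state Css = R₀ / CL = 144 / 4.002 = 35.98 mg/L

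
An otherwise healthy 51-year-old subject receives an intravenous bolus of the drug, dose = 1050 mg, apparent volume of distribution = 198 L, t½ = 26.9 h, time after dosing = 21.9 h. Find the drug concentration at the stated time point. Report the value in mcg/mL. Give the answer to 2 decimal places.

C₀ = Dose / Vd = 1050 / 198 = 5.303 mg/L
k = ln2 / t½ = 0.693147 / 26.9 = 0.02577 h⁻¹
C = C₀ · e^(−k·t) = 5.303 × e^(−0.02577 × 21.9)
  = 5.303 × 0.5687 = 3.016 mg/L
(3.016 mg/L = 3.016 mcg/mL)

3.02 mcg/mL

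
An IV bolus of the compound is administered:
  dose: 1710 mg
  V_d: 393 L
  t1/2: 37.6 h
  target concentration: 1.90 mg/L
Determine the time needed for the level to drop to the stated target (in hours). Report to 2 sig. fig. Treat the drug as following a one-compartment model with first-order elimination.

45 h

C₀ = Dose / Vd = 1710 / 393 = 4.351 mg/L
k = ln2 / t½ = 0.693147 / 37.6 = 0.01843 h⁻¹
t = ln(C₀ / C) / k = ln(4.351 / 1.90) / 0.01843
  = ln(2.290) / 0.01843 = 0.8286 / 0.01843 = 44.96 h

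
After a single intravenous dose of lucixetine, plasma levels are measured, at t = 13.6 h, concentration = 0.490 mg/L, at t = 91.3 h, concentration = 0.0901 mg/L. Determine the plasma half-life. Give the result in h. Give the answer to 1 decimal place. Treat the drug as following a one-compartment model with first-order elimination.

k = ln(C₁/C₂) / (t₂ − t₁) = ln(0.490/0.0901) / (91.3 − 13.6)
  = 1.693 / 77.70 = 0.02179 h⁻¹
t½ = ln2 / k = 0.693147 / 0.02179 = 31.81 h

31.8 h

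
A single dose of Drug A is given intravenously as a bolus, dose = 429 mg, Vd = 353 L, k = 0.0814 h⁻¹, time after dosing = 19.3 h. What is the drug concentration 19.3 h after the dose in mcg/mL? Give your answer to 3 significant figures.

0.253 mcg/mL

C₀ = Dose / Vd = 429.0 / 353 = 1.215 mg/L
C = C₀ · e^(−k·t) = 1.215 × e^(−0.08140 × 19.3)
  = 1.215 × 0.2078 = 0.2525 mg/L
(0.2525 mg/L = 0.2525 mcg/mL)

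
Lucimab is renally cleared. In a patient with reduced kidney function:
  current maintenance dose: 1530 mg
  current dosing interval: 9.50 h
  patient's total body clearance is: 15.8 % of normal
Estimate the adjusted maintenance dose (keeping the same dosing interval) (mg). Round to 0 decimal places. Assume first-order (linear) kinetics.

To keep the same average steady-state level, dosing rate must scale with clearance.
CL ratio = 15.8 / 100 = 0.1580
New dose (same interval) = 1530 × 0.1580 = 241.7 mg

242 mg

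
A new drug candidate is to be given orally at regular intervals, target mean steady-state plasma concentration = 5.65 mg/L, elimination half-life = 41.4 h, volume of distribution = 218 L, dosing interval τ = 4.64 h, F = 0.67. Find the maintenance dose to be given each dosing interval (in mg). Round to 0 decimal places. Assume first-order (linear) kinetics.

k = ln2 / t½ = 0.693147 / 41.4 = 0.01674 h⁻¹
CL = k × Vd = 0.01674 × 218 = 3.649 L/h
At steady state, F × (Dose/τ) = Css × CL.
Dose = Css × CL × τ / F = 5.65 × 3.649 × 4.64 / 0.67 = 142.8 mg

143 mg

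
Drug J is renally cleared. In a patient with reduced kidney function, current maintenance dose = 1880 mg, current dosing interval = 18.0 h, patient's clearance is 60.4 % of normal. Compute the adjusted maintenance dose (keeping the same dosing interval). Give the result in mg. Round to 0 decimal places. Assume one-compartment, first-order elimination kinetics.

1136 mg

To keep the same average steady-state level, dosing rate must scale with clearance.
CL ratio = 60.4 / 100 = 0.6040
New dose (same interval) = 1880 × 0.6040 = 1136 mg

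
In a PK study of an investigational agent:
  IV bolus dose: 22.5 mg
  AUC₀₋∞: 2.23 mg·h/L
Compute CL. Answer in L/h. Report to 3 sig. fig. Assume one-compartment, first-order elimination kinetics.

10.1 L/h

CL = Dose / AUC = 22.5 / 2.23 = 10.09 L/h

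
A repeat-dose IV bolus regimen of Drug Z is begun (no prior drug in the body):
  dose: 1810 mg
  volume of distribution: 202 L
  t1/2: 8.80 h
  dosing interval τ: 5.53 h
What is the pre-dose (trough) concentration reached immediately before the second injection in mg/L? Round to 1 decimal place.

5.8 mg/L

C₀ per dose = Dose / Vd = 1810 / 202 = 8.960 mg/L
k = ln2 / t½ = 0.693147 / 8.80 = 0.07877 h⁻¹
Fraction remaining after one interval: r = e^(−kτ) = e^(−0.07877 × 5.53) = 0.6469
Before dose 2, 1 dose has been given (aged 1τ).
C_trough = C₀ × r = 8.960 × 0.6469 = 5.796 mg/L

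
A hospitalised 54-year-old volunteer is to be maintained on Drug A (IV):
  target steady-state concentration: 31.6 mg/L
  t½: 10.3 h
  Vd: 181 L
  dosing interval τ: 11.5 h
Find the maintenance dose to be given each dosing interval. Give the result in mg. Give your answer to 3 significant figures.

k = ln2 / t½ = 0.693147 / 10.3 = 0.06730 h⁻¹
CL = k × Vd = 0.06730 × 181 = 12.18 L/h
At steady state, Dose/τ = Css × CL.
Dose = Css × CL × τ = 31.6 × 12.18 × 11.5 = 4426 mg

4430 mg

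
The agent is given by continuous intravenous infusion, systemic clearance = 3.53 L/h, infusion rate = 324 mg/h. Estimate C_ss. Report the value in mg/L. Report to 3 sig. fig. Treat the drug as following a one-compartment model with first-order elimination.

91.8 mg/L

At steady state Css = R₀ / CL = 324 / 3.530 = 91.78 mg/L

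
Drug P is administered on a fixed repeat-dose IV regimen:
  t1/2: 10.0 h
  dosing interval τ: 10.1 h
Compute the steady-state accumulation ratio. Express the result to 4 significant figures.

k = ln2 / t½ = 0.693147 / 10.0 = 0.06931 h⁻¹
e^(−kτ) = e^(−0.06931 × 10.1) = 0.4966
Accumulation ratio R = 1 / (1 − e^(−kτ)) = 1 / (1 − 0.4966) = 1.986

1.986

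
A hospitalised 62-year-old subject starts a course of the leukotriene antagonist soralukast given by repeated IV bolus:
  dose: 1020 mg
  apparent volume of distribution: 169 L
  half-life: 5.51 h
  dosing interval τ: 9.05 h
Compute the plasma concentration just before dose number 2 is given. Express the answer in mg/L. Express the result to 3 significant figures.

1.93 mg/L

C₀ per dose = Dose / Vd = 1020 / 169 = 6.036 mg/L
k = ln2 / t½ = 0.693147 / 5.51 = 0.1258 h⁻¹
Fraction remaining after one interval: r = e^(−kτ) = e^(−0.1258 × 9.05) = 0.3203
Before dose 2, 1 dose has been given (aged 1τ).
C_trough = C₀ × r = 6.036 × 0.3203 = 1.933 mg/L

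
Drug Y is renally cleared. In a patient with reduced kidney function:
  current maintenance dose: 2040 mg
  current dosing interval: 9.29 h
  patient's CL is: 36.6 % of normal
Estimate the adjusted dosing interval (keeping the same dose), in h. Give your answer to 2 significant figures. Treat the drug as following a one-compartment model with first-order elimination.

To keep the same average steady-state level, dosing rate must scale with clearance.
CL ratio = 36.6 / 100 = 0.3660
New interval (same dose) = 9.29 / 0.3660 = 25.38 h

25 h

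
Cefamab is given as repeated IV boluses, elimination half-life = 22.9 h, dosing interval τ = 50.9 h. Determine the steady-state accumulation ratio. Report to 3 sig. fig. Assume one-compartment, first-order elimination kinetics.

1.27

k = ln2 / t½ = 0.693147 / 22.9 = 0.03027 h⁻¹
e^(−kτ) = e^(−0.03027 × 50.9) = 0.2142
Accumulation ratio R = 1 / (1 − e^(−kτ)) = 1 / (1 − 0.2142) = 1.273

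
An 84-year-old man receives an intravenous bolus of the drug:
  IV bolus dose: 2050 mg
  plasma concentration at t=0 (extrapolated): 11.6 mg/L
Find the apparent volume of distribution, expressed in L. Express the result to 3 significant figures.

177 L

Vd = Dose / C₀ = 2050 / 11.6 = 176.7 L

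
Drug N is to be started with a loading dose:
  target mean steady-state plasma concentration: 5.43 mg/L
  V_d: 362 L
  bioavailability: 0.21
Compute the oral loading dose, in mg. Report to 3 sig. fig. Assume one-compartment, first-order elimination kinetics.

9360 mg

LD = Css × Vd / F = 5.43 × 362 / 0.21 = 9360 mg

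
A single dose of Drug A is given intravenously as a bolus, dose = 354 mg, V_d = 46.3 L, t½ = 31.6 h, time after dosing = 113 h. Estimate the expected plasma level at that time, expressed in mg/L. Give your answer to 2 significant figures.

0.64 mg/L

C₀ = Dose / Vd = 354.0 / 46.3 = 7.646 mg/L
k = ln2 / t½ = 0.693147 / 31.6 = 0.02194 h⁻¹
C = C₀ · e^(−k·t) = 7.646 × e^(−0.02194 × 113)
  = 7.646 × 0.08381 = 0.6408 mg/L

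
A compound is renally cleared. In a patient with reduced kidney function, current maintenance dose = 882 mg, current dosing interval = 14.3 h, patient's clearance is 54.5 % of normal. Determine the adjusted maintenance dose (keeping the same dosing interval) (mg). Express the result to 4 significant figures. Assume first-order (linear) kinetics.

480.7 mg

To keep the same average steady-state level, dosing rate must scale with clearance.
CL ratio = 54.5 / 100 = 0.5450
New dose (same interval) = 882 × 0.5450 = 480.7 mg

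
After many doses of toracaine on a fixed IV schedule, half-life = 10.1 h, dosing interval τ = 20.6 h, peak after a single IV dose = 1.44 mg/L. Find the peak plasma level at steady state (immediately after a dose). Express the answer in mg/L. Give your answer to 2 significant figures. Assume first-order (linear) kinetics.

k = ln2 / t½ = 0.693147 / 10.1 = 0.06863 h⁻¹
e^(−kτ) = e^(−0.06863 × 20.6) = 0.2432
Accumulation ratio R = 1 / (1 − e^(−kτ)) = 1 / (1 − 0.2432) = 1.321
Steady-state peak = C₀ × R = 1.44 × 1.321 = 1.902 mg/L

1.9 mg/L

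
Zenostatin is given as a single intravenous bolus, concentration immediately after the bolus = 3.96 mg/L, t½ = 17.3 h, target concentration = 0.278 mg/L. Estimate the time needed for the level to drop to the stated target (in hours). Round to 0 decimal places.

66 h

k = ln2 / t½ = 0.693147 / 17.3 = 0.04007 h⁻¹
t = ln(C₀ / C) / k = ln(3.960 / 0.278) / 0.04007
  = ln(14.24) / 0.04007 = 2.656 / 0.04007 = 66.28 h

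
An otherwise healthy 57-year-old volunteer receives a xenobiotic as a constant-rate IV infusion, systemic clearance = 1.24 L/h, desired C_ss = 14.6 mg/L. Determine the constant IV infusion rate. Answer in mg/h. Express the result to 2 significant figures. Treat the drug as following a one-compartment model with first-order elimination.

18 mg/h

At steady state, infusion rate R₀ = Css × CL = 14.6 × 1.240 = 18.10 mg/h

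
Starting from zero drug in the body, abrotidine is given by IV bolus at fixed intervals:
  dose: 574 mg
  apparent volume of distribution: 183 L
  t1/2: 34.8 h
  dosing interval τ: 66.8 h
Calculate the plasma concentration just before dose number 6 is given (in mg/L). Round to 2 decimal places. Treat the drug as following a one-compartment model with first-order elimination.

C₀ per dose = Dose / Vd = 574 / 183 = 3.137 mg/L
k = ln2 / t½ = 0.693147 / 34.8 = 0.01992 h⁻¹
Fraction remaining after one interval: r = e^(−kτ) = e^(−0.01992 × 66.8) = 0.2643
Before dose 6, 5 doses have been given (aged 1τ, 2τ, 3τ, 4τ, 5τ).
C_trough = C₀ × (r + r² + … + r^5) = C₀ × r(1−r^5)/(1−r)
        = 3.137 × 0.2643 × (1 − 0.001290) / (1 − 0.2643) = 1.126 mg/L

1.13 mg/L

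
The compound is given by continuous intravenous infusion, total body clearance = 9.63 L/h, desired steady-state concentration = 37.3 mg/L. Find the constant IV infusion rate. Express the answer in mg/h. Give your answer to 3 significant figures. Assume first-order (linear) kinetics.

At steady state, infusion rate R₀ = Css × CL = 37.3 × 9.630 = 359.2 mg/h

359 mg/h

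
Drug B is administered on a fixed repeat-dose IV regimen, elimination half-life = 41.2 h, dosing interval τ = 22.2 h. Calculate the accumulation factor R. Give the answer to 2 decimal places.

3.21

k = ln2 / t½ = 0.693147 / 41.2 = 0.01682 h⁻¹
e^(−kτ) = e^(−0.01682 × 22.2) = 0.6884
Accumulation ratio R = 1 / (1 − e^(−kτ)) = 1 / (1 − 0.6884) = 3.209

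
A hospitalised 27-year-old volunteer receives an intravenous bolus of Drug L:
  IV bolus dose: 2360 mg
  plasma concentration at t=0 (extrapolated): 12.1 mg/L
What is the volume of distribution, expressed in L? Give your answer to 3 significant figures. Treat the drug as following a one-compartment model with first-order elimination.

Vd = Dose / C₀ = 2360 / 12.1 = 195.0 L

195 L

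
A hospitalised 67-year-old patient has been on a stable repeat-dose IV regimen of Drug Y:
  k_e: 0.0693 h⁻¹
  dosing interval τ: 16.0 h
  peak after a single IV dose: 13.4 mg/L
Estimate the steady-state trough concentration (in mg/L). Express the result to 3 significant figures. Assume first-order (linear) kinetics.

e^(−kτ) = e^(−0.06930 × 16.0) = 0.3300
Accumulation ratio R = 1 / (1 − e^(−kτ)) = 1 / (1 − 0.3300) = 1.493
Steady-state trough = C₀ × R × e^(−kτ) = 13.4 × 1.493 × 0.3300 = 6.602 mg/L

6.60 mg/L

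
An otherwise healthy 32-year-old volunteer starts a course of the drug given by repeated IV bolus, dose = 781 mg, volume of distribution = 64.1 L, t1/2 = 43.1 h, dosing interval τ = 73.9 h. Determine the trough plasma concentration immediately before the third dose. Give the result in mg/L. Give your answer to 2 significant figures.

4.8 mg/L

C₀ per dose = Dose / Vd = 781 / 64.1 = 12.18 mg/L
k = ln2 / t½ = 0.693147 / 43.1 = 0.01608 h⁻¹
Fraction remaining after one interval: r = e^(−kτ) = e^(−0.01608 × 73.9) = 0.3047
Before dose 3, 2 doses have been given (aged 1τ, 2τ).
C_trough = C₀ × (r + r²) = 12.18 × (0.3047 + 0.09284) = 4.842 mg/L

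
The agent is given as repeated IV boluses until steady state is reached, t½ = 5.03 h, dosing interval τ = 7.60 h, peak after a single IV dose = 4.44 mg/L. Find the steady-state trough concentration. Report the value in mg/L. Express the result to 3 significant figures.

2.40 mg/L

k = ln2 / t½ = 0.693147 / 5.03 = 0.1378 h⁻¹
e^(−kτ) = e^(−0.1378 × 7.60) = 0.3509
Accumulation ratio R = 1 / (1 − e^(−kτ)) = 1 / (1 − 0.3509) = 1.541
Steady-state trough = C₀ × R × e^(−kτ) = 4.44 × 1.541 × 0.3509 = 2.401 mg/L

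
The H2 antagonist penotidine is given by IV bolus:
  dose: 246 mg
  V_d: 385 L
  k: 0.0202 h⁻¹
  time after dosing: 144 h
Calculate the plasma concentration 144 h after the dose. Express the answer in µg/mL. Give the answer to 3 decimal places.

0.035 µg/mL

C₀ = Dose / Vd = 246.0 / 385 = 0.6390 mg/L
C = C₀ · e^(−k·t) = 0.6390 × e^(−0.02020 × 144)
  = 0.6390 × 0.05454 = 0.03485 mg/L
(0.03485 mg/L = 0.03485 µg/mL)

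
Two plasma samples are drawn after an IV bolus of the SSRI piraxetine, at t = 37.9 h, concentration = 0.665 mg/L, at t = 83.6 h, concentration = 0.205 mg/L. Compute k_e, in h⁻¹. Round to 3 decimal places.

k = ln(C₁/C₂) / (t₂ − t₁) = ln(0.665/0.205) / (83.6 − 37.9)
  = 1.177 / 45.70 = 0.02575 h⁻¹

0.026 h⁻¹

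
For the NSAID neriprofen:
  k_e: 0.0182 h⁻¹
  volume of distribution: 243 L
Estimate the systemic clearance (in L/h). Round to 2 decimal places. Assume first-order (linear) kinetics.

CL = k × Vd = 0.0182 × 243 = 4.423 L/h

4.42 L/h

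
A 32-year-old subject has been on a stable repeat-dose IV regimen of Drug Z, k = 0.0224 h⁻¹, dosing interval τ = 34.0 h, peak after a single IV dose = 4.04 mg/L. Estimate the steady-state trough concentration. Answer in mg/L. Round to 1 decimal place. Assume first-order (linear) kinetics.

e^(−kτ) = e^(−0.02240 × 34.0) = 0.4669
Accumulation ratio R = 1 / (1 − e^(−kτ)) = 1 / (1 − 0.4669) = 1.876
Steady-state trough = C₀ × R × e^(−kτ) = 4.04 × 1.876 × 0.4669 = 3.539 mg/L

3.5 mg/L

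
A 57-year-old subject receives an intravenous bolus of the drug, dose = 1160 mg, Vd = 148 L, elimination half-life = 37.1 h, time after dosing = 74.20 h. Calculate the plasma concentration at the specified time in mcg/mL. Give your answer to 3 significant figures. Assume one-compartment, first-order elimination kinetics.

1.96 mcg/mL

C₀ = Dose / Vd = 1160 / 148 = 7.838 mg/L
k = ln2 / t½ = 0.693147 / 37.1 = 0.01868 h⁻¹
t / t½ = 74.20 / 37.1 = 2 half-lives
C = C₀ × (1/2)^2 = 7.838 × 0.2500 = 1.960 mg/L
(1.960 mg/L = 1.960 mcg/mL)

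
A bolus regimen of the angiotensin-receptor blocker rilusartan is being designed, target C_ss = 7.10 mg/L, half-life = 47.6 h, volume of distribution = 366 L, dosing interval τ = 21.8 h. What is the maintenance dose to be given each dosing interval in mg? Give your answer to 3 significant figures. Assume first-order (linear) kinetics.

825 mg

k = ln2 / t½ = 0.693147 / 47.6 = 0.01456 h⁻¹
CL = k × Vd = 0.01456 × 366 = 5.329 L/h
At steady state, Dose/τ = Css × CL.
Dose = Css × CL × τ = 7.10 × 5.329 × 21.8 = 824.8 mg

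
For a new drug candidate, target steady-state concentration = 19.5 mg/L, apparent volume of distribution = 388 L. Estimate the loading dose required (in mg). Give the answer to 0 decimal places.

7566 mg

LD = Css × Vd = 19.5 × 388 = 7566 mg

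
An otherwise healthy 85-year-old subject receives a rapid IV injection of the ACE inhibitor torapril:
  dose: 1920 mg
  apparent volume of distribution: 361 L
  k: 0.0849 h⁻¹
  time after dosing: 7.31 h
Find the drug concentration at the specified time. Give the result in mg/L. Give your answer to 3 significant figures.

C₀ = Dose / Vd = 1920 / 361 = 5.319 mg/L
C = C₀ · e^(−k·t) = 5.319 × e^(−0.08490 × 7.31)
  = 5.319 × 0.5376 = 2.859 mg/L

2.86 mg/L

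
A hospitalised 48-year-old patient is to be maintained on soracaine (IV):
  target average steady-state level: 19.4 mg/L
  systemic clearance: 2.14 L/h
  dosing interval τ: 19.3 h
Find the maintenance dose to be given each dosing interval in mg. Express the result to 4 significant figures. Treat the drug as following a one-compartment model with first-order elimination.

801.3 mg

At steady state, Dose/τ = Css × CL.
Dose = Css × CL × τ = 19.4 × 2.140 × 19.3 = 801.3 mg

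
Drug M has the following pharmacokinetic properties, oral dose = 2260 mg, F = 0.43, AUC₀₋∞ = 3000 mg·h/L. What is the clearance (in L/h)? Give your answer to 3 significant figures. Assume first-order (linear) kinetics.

0.324 L/h

CL = F·Dose / AUC = 0.43 × 2260 / 3000 = 0.3239 L/h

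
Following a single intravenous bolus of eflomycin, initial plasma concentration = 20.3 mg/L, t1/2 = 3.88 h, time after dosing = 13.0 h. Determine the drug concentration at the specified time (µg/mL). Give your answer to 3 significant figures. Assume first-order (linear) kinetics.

1.99 µg/mL

k = ln2 / t½ = 0.693147 / 3.88 = 0.1786 h⁻¹
C = C₀ · e^(−k·t) = 20.30 × e^(−0.1786 × 13.0)
  = 20.30 × 0.09810 = 1.991 mg/L
(1.991 mg/L = 1.991 µg/mL)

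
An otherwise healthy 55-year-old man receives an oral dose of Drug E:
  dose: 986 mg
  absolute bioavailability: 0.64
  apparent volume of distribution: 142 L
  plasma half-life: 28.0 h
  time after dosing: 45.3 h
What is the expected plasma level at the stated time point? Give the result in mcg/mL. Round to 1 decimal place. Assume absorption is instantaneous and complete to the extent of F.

Amount reaching circulation = F × Dose = 0.64 × 986.0 = 631.0 mg
C₀ = F·Dose / Vd = 631.0 / 142 = 4.444 mg/L
k = ln2 / t½ = 0.693147 / 28.0 = 0.02476 h⁻¹
C = C₀ · e^(−k·t) = 4.444 × e^(−0.02476 × 45.3)
  = 4.444 × 0.3257 = 1.447 mg/L
(1.447 mg/L = 1.447 mcg/mL)

1.4 mcg/mL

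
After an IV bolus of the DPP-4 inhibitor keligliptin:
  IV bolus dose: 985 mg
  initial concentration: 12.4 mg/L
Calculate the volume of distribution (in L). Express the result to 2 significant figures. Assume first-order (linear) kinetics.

Vd = Dose / C₀ = 985.0 / 12.4 = 79.44 L

79 L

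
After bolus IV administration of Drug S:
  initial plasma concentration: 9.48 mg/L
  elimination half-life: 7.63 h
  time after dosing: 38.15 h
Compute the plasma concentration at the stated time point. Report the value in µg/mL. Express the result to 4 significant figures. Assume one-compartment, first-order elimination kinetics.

k = ln2 / t½ = 0.693147 / 7.63 = 0.09084 h⁻¹
t / t½ = 38.15 / 7.63 = 5 half-lives
C = C₀ × (1/2)^5 = 9.480 × 0.03125 = 0.2963 mg/L
(0.2963 mg/L = 0.2963 µg/mL)

0.2963 µg/mL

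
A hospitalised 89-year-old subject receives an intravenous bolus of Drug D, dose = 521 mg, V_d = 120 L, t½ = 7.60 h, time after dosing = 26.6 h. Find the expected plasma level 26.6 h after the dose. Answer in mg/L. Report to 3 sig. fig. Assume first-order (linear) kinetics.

C₀ = Dose / Vd = 521.0 / 120 = 4.342 mg/L
k = ln2 / t½ = 0.693147 / 7.60 = 0.09120 h⁻¹
C = C₀ · e^(−k·t) = 4.342 × e^(−0.09120 × 26.6)
  = 4.342 × 0.08840 = 0.3838 mg/L

0.384 mg/L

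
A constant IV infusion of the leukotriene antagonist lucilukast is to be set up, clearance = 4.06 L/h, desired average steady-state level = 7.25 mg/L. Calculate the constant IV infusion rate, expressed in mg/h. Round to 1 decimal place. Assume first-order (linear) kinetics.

At steady state, infusion rate R₀ = Css × CL = 7.25 × 4.060 = 29.44 mg/h

29.4 mg/h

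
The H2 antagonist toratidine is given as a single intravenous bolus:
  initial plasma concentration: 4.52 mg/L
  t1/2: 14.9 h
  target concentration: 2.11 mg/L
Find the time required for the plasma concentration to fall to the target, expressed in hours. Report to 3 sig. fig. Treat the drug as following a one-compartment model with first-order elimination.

16.4 h

k = ln2 / t½ = 0.693147 / 14.9 = 0.04652 h⁻¹
t = ln(C₀ / C) / k = ln(4.520 / 2.11) / 0.04652
  = ln(2.142) / 0.04652 = 0.7617 / 0.04652 = 16.37 h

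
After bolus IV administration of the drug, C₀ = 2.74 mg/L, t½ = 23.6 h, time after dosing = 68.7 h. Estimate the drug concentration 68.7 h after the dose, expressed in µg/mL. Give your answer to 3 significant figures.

0.364 µg/mL

k = ln2 / t½ = 0.693147 / 23.6 = 0.02937 h⁻¹
C = C₀ · e^(−k·t) = 2.740 × e^(−0.02937 × 68.7)
  = 2.740 × 0.1330 = 0.3644 mg/L
(0.3644 mg/L = 0.3644 µg/mL)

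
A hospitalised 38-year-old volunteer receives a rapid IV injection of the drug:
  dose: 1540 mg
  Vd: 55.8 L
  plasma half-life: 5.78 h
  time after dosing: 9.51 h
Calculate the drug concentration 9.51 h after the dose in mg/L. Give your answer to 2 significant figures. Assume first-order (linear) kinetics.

C₀ = Dose / Vd = 1540 / 55.8 = 27.60 mg/L
k = ln2 / t½ = 0.693147 / 5.78 = 0.1199 h⁻¹
C = C₀ · e^(−k·t) = 27.60 × e^(−0.1199 × 9.51)
  = 27.60 × 0.3197 = 8.824 mg/L

8.8 mg/L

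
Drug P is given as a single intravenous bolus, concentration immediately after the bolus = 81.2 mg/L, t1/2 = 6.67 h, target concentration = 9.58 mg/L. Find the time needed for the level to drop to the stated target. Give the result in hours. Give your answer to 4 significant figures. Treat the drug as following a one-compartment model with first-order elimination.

k = ln2 / t½ = 0.693147 / 6.67 = 0.1039 h⁻¹
t = ln(C₀ / C) / k = ln(81.20 / 9.58) / 0.1039
  = ln(8.476) / 0.1039 = 2.137 / 0.1039 = 20.57 h

20.57 h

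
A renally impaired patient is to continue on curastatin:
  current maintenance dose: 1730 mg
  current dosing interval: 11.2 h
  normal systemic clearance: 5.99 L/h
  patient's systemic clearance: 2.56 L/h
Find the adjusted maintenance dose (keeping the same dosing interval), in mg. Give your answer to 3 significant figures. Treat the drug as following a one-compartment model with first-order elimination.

739 mg

To keep the same average steady-state level, dosing rate must scale with clearance.
CL ratio = 2.56 / 5.99 = 0.4274
New dose (same interval) = 1730 × 0.4274 = 739.4 mg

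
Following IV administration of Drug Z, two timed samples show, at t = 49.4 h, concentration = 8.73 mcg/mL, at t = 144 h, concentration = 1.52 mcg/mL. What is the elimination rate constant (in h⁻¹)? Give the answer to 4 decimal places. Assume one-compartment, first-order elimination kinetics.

0.0185 h⁻¹

k = ln(C₁/C₂) / (t₂ − t₁) = ln(8.73/1.52) / (144 − 49.4)
  = 1.748 / 94.60 = 0.01848 h⁻¹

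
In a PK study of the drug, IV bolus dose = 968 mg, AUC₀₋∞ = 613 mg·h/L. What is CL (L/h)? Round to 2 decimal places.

CL = Dose / AUC = 968 / 613 = 1.579 L/h

1.58 L/h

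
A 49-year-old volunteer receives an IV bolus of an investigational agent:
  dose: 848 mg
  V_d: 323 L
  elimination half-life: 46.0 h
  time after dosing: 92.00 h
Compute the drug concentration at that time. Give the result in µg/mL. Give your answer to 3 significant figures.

C₀ = Dose / Vd = 848.0 / 323 = 2.625 mg/L
k = ln2 / t½ = 0.693147 / 46.0 = 0.01507 h⁻¹
t / t½ = 92.00 / 46.0 = 2 half-lives
C = C₀ × (1/2)^2 = 2.625 × 0.2500 = 0.6563 mg/L
(0.6563 mg/L = 0.6563 µg/mL)

0.656 µg/mL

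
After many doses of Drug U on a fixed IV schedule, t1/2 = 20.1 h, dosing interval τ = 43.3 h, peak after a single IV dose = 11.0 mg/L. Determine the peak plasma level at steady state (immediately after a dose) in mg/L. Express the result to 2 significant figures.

14 mg/L

k = ln2 / t½ = 0.693147 / 20.1 = 0.03448 h⁻¹
e^(−kτ) = e^(−0.03448 × 43.3) = 0.2247
Accumulation ratio R = 1 / (1 − e^(−kτ)) = 1 / (1 − 0.2247) = 1.290
Steady-state peak = C₀ × R = 11.0 × 1.290 = 14.19 mg/L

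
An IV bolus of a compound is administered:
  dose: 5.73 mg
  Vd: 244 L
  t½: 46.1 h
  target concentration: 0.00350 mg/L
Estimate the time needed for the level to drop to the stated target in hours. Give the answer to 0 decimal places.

C₀ = Dose / Vd = 5.730 / 244 = 0.02348 mg/L
k = ln2 / t½ = 0.693147 / 46.1 = 0.01504 h⁻¹
t = ln(C₀ / C) / k = ln(0.02348 / 0.00350) / 0.01504
  = ln(6.709) / 0.01504 = 1.903 / 0.01504 = 126.5 h

127 h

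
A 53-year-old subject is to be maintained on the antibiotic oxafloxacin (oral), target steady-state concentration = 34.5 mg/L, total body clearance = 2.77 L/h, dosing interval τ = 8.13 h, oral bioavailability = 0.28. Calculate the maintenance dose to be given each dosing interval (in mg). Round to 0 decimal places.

2775 mg

At steady state, F × (Dose/τ) = Css × CL.
Dose = Css × CL × τ / F = 34.5 × 2.770 × 8.13 / 0.28 = 2775 mg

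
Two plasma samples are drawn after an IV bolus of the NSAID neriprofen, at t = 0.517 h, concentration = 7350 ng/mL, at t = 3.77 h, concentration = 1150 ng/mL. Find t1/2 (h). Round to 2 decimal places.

1.22 h

k = ln(C₁/C₂) / (t₂ − t₁) = ln(7350/1150) / (3.77 − 0.517)
  = 1.855 / 3.253 = 0.5702 h⁻¹
t½ = ln2 / k = 0.693147 / 0.5702 = 1.216 h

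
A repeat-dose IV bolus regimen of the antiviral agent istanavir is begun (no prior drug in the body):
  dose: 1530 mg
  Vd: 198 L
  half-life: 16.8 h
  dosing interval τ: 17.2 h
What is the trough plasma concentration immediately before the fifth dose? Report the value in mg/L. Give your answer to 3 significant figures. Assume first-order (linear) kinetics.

7.04 mg/L

C₀ per dose = Dose / Vd = 1530 / 198 = 7.727 mg/L
k = ln2 / t½ = 0.693147 / 16.8 = 0.04126 h⁻¹
Fraction remaining after one interval: r = e^(−kτ) = e^(−0.04126 × 17.2) = 0.4918
Before dose 5, 4 doses have been given (aged 1τ, 2τ, 3τ, 4τ).
C_trough = C₀ × (r + r² + … + r^4) = C₀ × r(1−r^4)/(1−r)
        = 7.727 × 0.4918 × (1 − 0.05850) / (1 − 0.4918) = 7.040 mg/L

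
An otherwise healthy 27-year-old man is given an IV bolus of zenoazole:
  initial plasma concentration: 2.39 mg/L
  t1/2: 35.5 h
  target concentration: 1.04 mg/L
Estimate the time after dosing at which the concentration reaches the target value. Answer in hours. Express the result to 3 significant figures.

42.6 h

k = ln2 / t½ = 0.693147 / 35.5 = 0.01953 h⁻¹
t = ln(C₀ / C) / k = ln(2.390 / 1.04) / 0.01953
  = ln(2.298) / 0.01953 = 0.8320 / 0.01953 = 42.60 h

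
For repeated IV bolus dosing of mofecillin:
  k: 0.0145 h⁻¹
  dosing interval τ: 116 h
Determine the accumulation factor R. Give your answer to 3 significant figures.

1.23

e^(−kτ) = e^(−0.01450 × 116) = 0.1860
Accumulation ratio R = 1 / (1 − e^(−kτ)) = 1 / (1 − 0.1860) = 1.229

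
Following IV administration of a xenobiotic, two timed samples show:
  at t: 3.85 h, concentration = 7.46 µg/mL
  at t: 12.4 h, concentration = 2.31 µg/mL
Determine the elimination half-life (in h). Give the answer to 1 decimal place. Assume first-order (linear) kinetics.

k = ln(C₁/C₂) / (t₂ − t₁) = ln(7.46/2.31) / (12.4 − 3.85)
  = 1.172 / 8.550 = 0.1371 h⁻¹
t½ = ln2 / k = 0.693147 / 0.1371 = 5.056 h

5.1 h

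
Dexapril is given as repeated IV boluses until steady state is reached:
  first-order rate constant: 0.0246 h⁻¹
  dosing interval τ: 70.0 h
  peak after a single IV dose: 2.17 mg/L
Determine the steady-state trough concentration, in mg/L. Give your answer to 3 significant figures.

0.472 mg/L

e^(−kτ) = e^(−0.02460 × 70.0) = 0.1787
Accumulation ratio R = 1 / (1 − e^(−kτ)) = 1 / (1 − 0.1787) = 1.218
Steady-state trough = C₀ × R × e^(−kτ) = 2.17 × 1.218 × 0.1787 = 0.4723 mg/L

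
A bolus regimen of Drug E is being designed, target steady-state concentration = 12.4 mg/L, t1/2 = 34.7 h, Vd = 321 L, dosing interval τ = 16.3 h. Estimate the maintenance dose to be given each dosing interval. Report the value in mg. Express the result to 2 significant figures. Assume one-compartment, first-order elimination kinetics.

k = ln2 / t½ = 0.693147 / 34.7 = 0.01998 h⁻¹
CL = k × Vd = 0.01998 × 321 = 6.414 L/h
At steady state, Dose/τ = Css × CL.
Dose = Css × CL × τ = 12.4 × 6.414 × 16.3 = 1296 mg

1300 mg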